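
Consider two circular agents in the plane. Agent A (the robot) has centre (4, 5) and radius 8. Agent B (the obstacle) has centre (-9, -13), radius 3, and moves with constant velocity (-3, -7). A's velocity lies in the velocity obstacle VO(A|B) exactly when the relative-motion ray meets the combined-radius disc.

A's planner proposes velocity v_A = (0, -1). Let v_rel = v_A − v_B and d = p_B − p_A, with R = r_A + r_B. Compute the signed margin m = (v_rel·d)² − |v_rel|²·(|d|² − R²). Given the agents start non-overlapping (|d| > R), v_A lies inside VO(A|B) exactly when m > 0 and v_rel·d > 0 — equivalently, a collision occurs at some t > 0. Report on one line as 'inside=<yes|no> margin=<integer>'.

d = (-13, -18),  |d|² = 493;  R = 8+3 = 11,  c = 493−11² = 372
v_rel = (3, 6),  |v_rel|² = 45;  v_rel·d = (3)·(-13) + (6)·(-18) = -147
45·t² + 294·t + 372 = 0  ⇒  m = (-147)² − 45·372 = 4869
m = 4869 > 0,  v_rel·d = -147 < 0  ⇒  outside

inside=no margin=4869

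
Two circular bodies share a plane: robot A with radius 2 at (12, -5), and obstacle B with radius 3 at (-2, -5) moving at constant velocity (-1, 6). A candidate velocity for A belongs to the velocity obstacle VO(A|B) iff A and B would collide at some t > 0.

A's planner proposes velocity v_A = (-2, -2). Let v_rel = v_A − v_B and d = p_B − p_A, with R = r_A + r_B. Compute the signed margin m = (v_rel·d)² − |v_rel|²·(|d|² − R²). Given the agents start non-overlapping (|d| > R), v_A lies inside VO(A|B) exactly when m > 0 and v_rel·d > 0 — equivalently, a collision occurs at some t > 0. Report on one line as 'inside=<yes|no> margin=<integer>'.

d = (-14, 0),  |d|² = 196;  R = 2+3 = 5,  c = 196−5² = 171
v_rel = (-1, -8),  |v_rel|² = 65;  v_rel·d = (-1)·(-14) + (-8)·(0) = 14
65·t² − 28·t + 171 = 0  ⇒  m = 14² − 65·171 = -10919
m = -10919 < 0,  v_rel·d = 14 > 0  ⇒  outside

inside=no margin=-10919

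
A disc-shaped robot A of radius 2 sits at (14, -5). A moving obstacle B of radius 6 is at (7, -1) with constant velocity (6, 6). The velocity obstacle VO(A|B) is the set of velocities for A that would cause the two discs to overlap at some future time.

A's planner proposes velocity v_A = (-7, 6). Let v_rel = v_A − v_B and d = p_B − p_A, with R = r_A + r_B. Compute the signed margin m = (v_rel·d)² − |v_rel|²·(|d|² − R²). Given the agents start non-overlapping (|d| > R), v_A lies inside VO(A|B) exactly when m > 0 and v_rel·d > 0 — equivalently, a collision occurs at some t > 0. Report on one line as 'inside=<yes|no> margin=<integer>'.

d = (-7, 4),  |d|² = 65;  R = 2+6 = 8,  c = 65−8² = 1
v_rel = (-13, 0),  |v_rel|² = 169;  v_rel·d = (-13)·(-7) + (0)·(4) = 91
169·t² − 182·t + 1 = 0  ⇒  m = 91² − 169·1 = 8112
m = 8112 > 0,  v_rel·d = 91 > 0  ⇒  inside

inside=yes margin=8112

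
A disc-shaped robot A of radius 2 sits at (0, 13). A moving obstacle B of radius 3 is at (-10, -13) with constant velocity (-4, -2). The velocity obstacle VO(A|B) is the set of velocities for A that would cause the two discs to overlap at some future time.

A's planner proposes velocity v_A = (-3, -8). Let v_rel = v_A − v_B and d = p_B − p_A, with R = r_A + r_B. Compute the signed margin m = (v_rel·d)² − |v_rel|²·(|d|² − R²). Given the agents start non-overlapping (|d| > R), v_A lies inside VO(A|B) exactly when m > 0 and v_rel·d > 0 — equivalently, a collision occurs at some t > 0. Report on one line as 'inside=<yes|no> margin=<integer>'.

d = (-10, -26),  |d|² = 776;  R = 2+3 = 5,  c = 776−5² = 751
v_rel = (1, -6),  |v_rel|² = 37;  v_rel·d = (1)·(-10) + (-6)·(-26) = 146
37·t² − 292·t + 751 = 0  ⇒  m = 146² − 37·751 = -6471
m = -6471 < 0,  v_rel·d = 146 > 0  ⇒  outside

inside=no margin=-6471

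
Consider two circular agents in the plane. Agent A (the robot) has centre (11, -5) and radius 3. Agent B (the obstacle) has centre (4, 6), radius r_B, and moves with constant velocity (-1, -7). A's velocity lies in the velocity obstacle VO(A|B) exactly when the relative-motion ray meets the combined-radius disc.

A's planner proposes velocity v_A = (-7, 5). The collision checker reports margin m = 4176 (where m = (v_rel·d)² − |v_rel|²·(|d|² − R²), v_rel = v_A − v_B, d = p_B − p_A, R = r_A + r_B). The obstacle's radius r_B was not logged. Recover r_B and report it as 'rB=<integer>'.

m = 4176
d = (-7, 11);  v_rel = (-6, 12),  |v_rel|² = 180
v_rel×d = (-6)·(11) − (12)·(-7) = 18
since m = R²·180 − 18²:  R² = (324 + 4176) / 180 = 25
R = √25 = 5  ⇒  r_B = 5 − 3 = 2

rB=2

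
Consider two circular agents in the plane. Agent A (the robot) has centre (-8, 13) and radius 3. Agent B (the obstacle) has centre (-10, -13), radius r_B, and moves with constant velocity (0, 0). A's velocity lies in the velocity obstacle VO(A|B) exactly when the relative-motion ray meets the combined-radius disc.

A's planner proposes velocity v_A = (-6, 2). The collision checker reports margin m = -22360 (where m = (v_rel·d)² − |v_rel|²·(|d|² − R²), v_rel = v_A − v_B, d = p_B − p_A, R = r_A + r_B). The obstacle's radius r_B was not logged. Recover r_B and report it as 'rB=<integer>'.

m = -22360
d = (-2, -26);  v_rel = (-6, 2),  |v_rel|² = 40
v_rel×d = (-6)·(-26) − (2)·(-2) = 160
since m = R²·40 − 160²:  R² = (25600 + -22360) / 40 = 81
R = √81 = 9  ⇒  r_B = 9 − 3 = 6

rB=6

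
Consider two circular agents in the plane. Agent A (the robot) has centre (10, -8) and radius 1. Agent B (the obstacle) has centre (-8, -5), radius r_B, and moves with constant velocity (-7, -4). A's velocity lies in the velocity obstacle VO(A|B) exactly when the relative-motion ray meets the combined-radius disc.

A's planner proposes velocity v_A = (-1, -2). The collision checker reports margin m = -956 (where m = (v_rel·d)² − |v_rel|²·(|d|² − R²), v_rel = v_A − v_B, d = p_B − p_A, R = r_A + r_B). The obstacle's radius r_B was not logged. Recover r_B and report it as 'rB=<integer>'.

m = -956
d = (-18, 3);  v_rel = (6, 2),  |v_rel|² = 40
v_rel×d = (6)·(3) − (2)·(-18) = 54
since m = R²·40 − 54²:  R² = (2916 + -956) / 40 = 49
R = √49 = 7  ⇒  r_B = 7 − 1 = 6

rB=6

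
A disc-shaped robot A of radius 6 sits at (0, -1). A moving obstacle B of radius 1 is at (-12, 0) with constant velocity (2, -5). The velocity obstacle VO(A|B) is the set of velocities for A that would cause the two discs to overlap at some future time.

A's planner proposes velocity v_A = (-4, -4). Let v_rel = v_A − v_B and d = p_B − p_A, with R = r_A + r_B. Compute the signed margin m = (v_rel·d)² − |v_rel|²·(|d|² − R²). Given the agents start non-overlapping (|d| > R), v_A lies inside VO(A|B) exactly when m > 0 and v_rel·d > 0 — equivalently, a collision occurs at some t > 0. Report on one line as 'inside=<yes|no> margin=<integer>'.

d = (-12, 1),  |d|² = 145;  R = 6+1 = 7,  c = 145−7² = 96
v_rel = (-6, 1),  |v_rel|² = 37;  v_rel·d = (-6)·(-12) + (1)·(1) = 73
37·t² − 146·t + 96 = 0  ⇒  m = 73² − 37·96 = 1777
m = 1777 > 0,  v_rel·d = 73 > 0  ⇒  inside

inside=yes margin=1777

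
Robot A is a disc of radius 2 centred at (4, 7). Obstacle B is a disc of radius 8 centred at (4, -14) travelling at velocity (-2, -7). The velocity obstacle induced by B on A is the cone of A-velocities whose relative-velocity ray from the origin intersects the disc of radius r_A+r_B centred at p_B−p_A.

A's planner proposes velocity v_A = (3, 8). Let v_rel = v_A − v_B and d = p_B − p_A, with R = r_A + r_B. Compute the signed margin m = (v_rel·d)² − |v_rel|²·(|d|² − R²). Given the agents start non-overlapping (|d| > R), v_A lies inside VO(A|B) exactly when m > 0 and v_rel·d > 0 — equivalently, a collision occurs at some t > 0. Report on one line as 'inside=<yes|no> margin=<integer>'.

d = (0, -21),  |d|² = 441;  R = 2+8 = 10,  c = 441−10² = 341
v_rel = (5, 15),  |v_rel|² = 250;  v_rel·d = (5)·(0) + (15)·(-21) = -315
250·t² + 630·t + 341 = 0  ⇒  m = (-315)² − 250·341 = 13975
m = 13975 > 0,  v_rel·d = -315 < 0  ⇒  outside

inside=no margin=13975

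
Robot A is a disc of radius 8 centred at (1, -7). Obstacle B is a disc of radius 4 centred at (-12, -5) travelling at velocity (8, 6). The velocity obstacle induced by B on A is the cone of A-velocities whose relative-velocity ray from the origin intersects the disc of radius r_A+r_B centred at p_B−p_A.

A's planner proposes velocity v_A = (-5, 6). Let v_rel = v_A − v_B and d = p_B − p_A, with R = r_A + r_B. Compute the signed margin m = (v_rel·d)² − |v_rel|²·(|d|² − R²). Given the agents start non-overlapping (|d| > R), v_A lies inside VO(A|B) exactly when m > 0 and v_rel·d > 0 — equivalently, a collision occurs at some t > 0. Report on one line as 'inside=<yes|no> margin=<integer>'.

d = (-13, 2),  |d|² = 173;  R = 8+4 = 12,  c = 173−12² = 29
v_rel = (-13, 0),  |v_rel|² = 169;  v_rel·d = (-13)·(-13) + (0)·(2) = 169
169·t² − 338·t + 29 = 0  ⇒  m = 169² − 169·29 = 23660
m = 23660 > 0,  v_rel·d = 169 > 0  ⇒  inside

inside=yes margin=23660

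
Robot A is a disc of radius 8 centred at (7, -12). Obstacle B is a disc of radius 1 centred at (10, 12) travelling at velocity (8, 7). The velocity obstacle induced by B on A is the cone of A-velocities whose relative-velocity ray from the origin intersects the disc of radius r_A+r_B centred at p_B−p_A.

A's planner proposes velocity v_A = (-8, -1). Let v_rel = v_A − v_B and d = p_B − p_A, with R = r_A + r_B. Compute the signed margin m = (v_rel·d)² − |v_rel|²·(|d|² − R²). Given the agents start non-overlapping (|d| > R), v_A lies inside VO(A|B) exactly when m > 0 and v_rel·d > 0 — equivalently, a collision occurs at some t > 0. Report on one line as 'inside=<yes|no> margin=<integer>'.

d = (3, 24),  |d|² = 585;  R = 8+1 = 9,  c = 585−9² = 504
v_rel = (-16, -8),  |v_rel|² = 320;  v_rel·d = (-16)·(3) + (-8)·(24) = -240
320·t² + 480·t + 504 = 0  ⇒  m = (-240)² − 320·504 = -103680
m = -103680 < 0,  v_rel·d = -240 < 0  ⇒  outside

inside=no margin=-103680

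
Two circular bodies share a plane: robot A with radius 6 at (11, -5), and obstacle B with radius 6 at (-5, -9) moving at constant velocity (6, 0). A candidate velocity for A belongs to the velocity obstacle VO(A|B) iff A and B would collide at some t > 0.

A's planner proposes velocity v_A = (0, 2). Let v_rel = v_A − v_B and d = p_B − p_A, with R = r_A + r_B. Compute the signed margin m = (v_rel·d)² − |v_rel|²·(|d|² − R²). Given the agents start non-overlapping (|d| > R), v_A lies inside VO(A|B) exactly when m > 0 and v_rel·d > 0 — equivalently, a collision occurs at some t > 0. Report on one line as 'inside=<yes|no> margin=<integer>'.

d = (-16, -4),  |d|² = 272;  R = 6+6 = 12,  c = 272−12² = 128
v_rel = (-6, 2),  |v_rel|² = 40;  v_rel·d = (-6)·(-16) + (2)·(-4) = 88
40·t² − 176·t + 128 = 0  ⇒  m = 88² − 40·128 = 2624
m = 2624 > 0,  v_rel·d = 88 > 0  ⇒  inside

inside=yes margin=2624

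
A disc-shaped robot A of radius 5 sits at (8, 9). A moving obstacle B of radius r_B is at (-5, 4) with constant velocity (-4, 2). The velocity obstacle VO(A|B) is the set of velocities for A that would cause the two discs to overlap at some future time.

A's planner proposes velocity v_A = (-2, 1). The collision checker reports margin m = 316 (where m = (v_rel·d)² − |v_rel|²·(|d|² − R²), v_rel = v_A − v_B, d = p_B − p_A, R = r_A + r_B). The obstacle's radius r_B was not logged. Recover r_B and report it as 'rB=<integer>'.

m = 316
d = (-13, -5);  v_rel = (2, -1),  |v_rel|² = 5
v_rel×d = (2)·(-5) − (-1)·(-13) = -23
since m = R²·5 − (-23)²:  R² = (529 + 316) / 5 = 169
R = √169 = 13  ⇒  r_B = 13 − 5 = 8

rB=8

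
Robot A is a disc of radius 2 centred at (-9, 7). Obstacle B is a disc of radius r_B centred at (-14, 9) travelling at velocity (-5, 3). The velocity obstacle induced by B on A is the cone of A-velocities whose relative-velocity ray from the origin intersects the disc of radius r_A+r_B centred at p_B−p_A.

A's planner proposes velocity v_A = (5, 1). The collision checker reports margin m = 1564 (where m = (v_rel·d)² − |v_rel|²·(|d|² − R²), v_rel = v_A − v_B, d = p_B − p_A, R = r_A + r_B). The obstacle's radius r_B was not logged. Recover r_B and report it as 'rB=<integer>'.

m = 1564
d = (-5, 2);  v_rel = (10, -2),  |v_rel|² = 104
v_rel×d = (10)·(2) − (-2)·(-5) = 10
since m = R²·104 − 10²:  R² = (100 + 1564) / 104 = 16
R = √16 = 4  ⇒  r_B = 4 − 2 = 2

rB=2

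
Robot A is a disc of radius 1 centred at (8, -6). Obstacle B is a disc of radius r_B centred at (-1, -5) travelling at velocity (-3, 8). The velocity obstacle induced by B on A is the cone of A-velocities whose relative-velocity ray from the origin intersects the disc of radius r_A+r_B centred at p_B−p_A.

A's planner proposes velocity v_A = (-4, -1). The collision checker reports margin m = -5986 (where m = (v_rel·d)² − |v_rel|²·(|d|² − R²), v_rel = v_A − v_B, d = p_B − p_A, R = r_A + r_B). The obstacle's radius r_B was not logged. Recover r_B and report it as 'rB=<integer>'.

m = -5986
d = (-9, 1);  v_rel = (-1, -9),  |v_rel|² = 82
v_rel×d = (-1)·(1) − (-9)·(-9) = -82
since m = R²·82 − (-82)²:  R² = (6724 + -5986) / 82 = 9
R = √9 = 3  ⇒  r_B = 3 − 1 = 2

rB=2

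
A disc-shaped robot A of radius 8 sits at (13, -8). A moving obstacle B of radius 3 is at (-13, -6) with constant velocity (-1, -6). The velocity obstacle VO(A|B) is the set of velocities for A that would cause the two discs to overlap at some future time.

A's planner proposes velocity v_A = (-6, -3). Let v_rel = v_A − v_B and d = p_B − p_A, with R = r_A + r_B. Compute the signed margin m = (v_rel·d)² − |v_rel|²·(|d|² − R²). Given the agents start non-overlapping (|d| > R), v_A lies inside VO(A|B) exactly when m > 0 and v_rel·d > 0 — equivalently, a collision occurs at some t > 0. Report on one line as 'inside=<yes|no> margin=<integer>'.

d = (-26, 2),  |d|² = 680;  R = 8+3 = 11,  c = 680−11² = 559
v_rel = (-5, 3),  |v_rel|² = 34;  v_rel·d = (-5)·(-26) + (3)·(2) = 136
34·t² − 272·t + 559 = 0  ⇒  m = 136² − 34·559 = -510
m = -510 < 0,  v_rel·d = 136 > 0  ⇒  outside

inside=no margin=-510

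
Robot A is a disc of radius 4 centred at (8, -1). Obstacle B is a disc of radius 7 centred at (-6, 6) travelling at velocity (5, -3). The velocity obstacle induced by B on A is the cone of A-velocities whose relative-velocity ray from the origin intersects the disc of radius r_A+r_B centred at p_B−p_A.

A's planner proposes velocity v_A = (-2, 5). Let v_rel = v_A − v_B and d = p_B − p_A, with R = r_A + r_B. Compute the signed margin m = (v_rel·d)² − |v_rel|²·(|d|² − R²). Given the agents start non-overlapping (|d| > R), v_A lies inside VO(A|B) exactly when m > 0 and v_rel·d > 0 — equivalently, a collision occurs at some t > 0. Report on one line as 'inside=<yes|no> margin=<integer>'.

d = (-14, 7),  |d|² = 245;  R = 4+7 = 11,  c = 245−11² = 124
v_rel = (-7, 8),  |v_rel|² = 113;  v_rel·d = (-7)·(-14) + (8)·(7) = 154
113·t² − 308·t + 124 = 0  ⇒  m = 154² − 113·124 = 9704
m = 9704 > 0,  v_rel·d = 154 > 0  ⇒  inside

inside=yes margin=9704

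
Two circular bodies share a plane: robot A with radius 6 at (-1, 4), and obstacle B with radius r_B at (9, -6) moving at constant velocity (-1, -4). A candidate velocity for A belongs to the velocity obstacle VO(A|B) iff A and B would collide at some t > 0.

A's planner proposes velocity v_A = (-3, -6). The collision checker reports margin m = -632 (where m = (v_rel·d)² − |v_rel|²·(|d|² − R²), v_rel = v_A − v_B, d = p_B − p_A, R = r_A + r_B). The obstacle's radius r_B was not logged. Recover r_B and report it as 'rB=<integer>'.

m = -632
d = (10, -10);  v_rel = (-2, -2),  |v_rel|² = 8
v_rel×d = (-2)·(-10) − (-2)·(10) = 40
since m = R²·8 − 40²:  R² = (1600 + -632) / 8 = 121
R = √121 = 11  ⇒  r_B = 11 − 6 = 5

rB=5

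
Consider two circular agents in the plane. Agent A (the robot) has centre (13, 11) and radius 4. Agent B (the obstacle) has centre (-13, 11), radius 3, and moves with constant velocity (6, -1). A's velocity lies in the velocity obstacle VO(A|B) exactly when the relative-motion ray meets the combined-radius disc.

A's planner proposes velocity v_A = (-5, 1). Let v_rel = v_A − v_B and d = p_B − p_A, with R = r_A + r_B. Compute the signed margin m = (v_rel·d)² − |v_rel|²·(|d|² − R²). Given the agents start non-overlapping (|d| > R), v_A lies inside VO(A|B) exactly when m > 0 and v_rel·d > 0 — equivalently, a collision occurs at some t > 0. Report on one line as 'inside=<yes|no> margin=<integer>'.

d = (-26, 0),  |d|² = 676;  R = 4+3 = 7,  c = 676−7² = 627
v_rel = (-11, 2),  |v_rel|² = 125;  v_rel·d = (-11)·(-26) + (2)·(0) = 286
125·t² − 572·t + 627 = 0  ⇒  m = 286² − 125·627 = 3421
m = 3421 > 0,  v_rel·d = 286 > 0  ⇒  inside

inside=yes margin=3421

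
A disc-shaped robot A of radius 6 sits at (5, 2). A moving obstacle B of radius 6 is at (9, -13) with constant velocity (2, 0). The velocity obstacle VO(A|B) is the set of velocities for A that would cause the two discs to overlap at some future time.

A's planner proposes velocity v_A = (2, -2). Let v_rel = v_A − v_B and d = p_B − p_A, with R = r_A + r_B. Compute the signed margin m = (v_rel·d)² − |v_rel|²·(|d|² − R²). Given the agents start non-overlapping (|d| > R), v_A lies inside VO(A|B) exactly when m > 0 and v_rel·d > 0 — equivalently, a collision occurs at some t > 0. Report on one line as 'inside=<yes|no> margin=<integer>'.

d = (4, -15),  |d|² = 241;  R = 6+6 = 12,  c = 241−12² = 97
v_rel = (0, -2),  |v_rel|² = 4;  v_rel·d = (0)·(4) + (-2)·(-15) = 30
4·t² − 60·t + 97 = 0  ⇒  m = 30² − 4·97 = 512
m = 512 > 0,  v_rel·d = 30 > 0  ⇒  inside

inside=yes margin=512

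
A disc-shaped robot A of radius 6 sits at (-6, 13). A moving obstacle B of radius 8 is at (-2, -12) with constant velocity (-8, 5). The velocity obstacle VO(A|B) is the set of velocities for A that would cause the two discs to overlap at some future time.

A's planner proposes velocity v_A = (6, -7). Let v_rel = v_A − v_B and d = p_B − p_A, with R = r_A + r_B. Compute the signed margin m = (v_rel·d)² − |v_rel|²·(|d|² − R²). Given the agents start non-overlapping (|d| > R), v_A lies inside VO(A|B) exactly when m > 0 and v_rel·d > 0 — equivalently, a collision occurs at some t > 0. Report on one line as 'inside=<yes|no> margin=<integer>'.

d = (4, -25),  |d|² = 641;  R = 6+8 = 14,  c = 641−14² = 445
v_rel = (14, -12),  |v_rel|² = 340;  v_rel·d = (14)·(4) + (-12)·(-25) = 356
340·t² − 712·t + 445 = 0  ⇒  m = 356² − 340·445 = -24564
m = -24564 < 0,  v_rel·d = 356 > 0  ⇒  outside

inside=no margin=-24564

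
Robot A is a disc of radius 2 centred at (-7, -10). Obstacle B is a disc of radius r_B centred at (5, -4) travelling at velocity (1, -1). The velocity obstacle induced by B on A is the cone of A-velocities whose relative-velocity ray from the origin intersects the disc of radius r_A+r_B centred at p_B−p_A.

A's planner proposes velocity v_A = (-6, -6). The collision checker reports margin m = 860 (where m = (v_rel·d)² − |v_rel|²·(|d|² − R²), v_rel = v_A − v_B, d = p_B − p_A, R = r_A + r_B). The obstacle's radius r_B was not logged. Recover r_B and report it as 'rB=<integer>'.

m = 860
d = (12, 6);  v_rel = (-7, -5),  |v_rel|² = 74
v_rel×d = (-7)·(6) − (-5)·(12) = 18
since m = R²·74 − 18²:  R² = (324 + 860) / 74 = 16
R = √16 = 4  ⇒  r_B = 4 − 2 = 2

rB=2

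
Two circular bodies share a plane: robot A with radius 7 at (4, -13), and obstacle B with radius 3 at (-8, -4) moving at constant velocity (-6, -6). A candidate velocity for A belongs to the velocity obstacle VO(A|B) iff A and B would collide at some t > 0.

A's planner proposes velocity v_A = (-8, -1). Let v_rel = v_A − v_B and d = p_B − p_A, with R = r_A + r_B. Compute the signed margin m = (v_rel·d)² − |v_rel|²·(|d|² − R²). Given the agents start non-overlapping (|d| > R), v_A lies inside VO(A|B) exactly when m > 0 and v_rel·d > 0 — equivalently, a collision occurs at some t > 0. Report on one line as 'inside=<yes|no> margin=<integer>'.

d = (-12, 9),  |d|² = 225;  R = 7+3 = 10,  c = 225−10² = 125
v_rel = (-2, 5),  |v_rel|² = 29;  v_rel·d = (-2)·(-12) + (5)·(9) = 69
29·t² − 138·t + 125 = 0  ⇒  m = 69² − 29·125 = 1136
m = 1136 > 0,  v_rel·d = 69 > 0  ⇒  inside

inside=yes margin=1136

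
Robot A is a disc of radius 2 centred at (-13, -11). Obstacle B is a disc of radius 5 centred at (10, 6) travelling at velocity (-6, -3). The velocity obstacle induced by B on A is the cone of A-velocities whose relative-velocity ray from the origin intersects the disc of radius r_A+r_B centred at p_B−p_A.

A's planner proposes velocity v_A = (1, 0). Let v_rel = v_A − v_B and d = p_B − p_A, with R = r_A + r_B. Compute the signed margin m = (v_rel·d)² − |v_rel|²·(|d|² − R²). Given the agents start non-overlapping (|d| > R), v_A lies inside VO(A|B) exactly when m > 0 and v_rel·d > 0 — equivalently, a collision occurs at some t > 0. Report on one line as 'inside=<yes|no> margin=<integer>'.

d = (23, 17),  |d|² = 818;  R = 2+5 = 7,  c = 818−7² = 769
v_rel = (7, 3),  |v_rel|² = 58;  v_rel·d = (7)·(23) + (3)·(17) = 212
58·t² − 424·t + 769 = 0  ⇒  m = 212² − 58·769 = 342
m = 342 > 0,  v_rel·d = 212 > 0  ⇒  inside

inside=yes margin=342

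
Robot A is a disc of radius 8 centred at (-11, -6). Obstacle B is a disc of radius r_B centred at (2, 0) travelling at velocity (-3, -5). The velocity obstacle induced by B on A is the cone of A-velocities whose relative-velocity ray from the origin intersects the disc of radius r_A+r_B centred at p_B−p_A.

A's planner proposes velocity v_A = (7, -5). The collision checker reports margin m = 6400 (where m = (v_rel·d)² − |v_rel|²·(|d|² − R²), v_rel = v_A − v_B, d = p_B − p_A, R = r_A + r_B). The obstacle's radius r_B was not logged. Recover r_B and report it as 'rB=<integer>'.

m = 6400
d = (13, 6);  v_rel = (10, 0),  |v_rel|² = 100
v_rel×d = (10)·(6) − (0)·(13) = 60
since m = R²·100 − 60²:  R² = (3600 + 6400) / 100 = 100
R = √100 = 10  ⇒  r_B = 10 − 8 = 2

rB=2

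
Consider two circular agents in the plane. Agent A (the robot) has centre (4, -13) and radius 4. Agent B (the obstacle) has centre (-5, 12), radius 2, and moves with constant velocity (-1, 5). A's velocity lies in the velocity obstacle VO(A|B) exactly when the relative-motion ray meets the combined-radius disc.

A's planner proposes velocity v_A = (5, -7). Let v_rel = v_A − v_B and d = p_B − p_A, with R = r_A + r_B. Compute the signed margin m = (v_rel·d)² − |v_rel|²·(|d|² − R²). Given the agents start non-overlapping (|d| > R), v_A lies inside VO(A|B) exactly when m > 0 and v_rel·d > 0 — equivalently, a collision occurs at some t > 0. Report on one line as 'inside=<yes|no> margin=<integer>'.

d = (-9, 25),  |d|² = 706;  R = 4+2 = 6,  c = 706−6² = 670
v_rel = (6, -12),  |v_rel|² = 180;  v_rel·d = (6)·(-9) + (-12)·(25) = -354
180·t² + 708·t + 670 = 0  ⇒  m = (-354)² − 180·670 = 4716
m = 4716 > 0,  v_rel·d = -354 < 0  ⇒  outside

inside=no margin=4716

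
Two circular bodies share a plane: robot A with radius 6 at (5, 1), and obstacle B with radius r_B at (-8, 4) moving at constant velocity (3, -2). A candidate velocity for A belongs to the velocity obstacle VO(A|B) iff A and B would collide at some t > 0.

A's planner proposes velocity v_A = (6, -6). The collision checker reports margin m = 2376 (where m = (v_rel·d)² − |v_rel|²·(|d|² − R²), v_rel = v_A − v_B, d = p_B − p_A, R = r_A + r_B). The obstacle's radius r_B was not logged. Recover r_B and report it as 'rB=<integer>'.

m = 2376
d = (-13, 3);  v_rel = (3, -4),  |v_rel|² = 25
v_rel×d = (3)·(3) − (-4)·(-13) = -43
since m = R²·25 − (-43)²:  R² = (1849 + 2376) / 25 = 169
R = √169 = 13  ⇒  r_B = 13 − 6 = 7

rB=7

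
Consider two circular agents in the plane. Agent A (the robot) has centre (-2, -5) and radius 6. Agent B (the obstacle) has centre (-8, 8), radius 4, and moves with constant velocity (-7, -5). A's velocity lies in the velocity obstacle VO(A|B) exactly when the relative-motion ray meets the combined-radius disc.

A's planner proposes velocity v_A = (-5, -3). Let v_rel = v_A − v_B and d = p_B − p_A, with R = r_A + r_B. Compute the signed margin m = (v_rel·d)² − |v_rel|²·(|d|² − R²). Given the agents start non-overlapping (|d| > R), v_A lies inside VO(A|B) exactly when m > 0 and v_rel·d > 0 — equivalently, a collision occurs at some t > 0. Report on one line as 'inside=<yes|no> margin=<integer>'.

d = (-6, 13),  |d|² = 205;  R = 6+4 = 10,  c = 205−10² = 105
v_rel = (2, 2),  |v_rel|² = 8;  v_rel·d = (2)·(-6) + (2)·(13) = 14
8·t² − 28·t + 105 = 0  ⇒  m = 14² − 8·105 = -644
m = -644 < 0,  v_rel·d = 14 > 0  ⇒  outside

inside=no margin=-644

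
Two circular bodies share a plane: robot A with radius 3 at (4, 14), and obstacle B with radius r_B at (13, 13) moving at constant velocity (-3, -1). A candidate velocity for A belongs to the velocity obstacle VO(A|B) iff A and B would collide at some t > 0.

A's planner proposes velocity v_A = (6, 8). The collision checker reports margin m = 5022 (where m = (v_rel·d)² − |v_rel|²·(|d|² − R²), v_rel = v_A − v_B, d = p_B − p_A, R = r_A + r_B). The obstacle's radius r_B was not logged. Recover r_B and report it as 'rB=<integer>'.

m = 5022
d = (9, -1);  v_rel = (9, 9),  |v_rel|² = 162
v_rel×d = (9)·(-1) − (9)·(9) = -90
since m = R²·162 − (-90)²:  R² = (8100 + 5022) / 162 = 81
R = √81 = 9  ⇒  r_B = 9 − 3 = 6

rB=6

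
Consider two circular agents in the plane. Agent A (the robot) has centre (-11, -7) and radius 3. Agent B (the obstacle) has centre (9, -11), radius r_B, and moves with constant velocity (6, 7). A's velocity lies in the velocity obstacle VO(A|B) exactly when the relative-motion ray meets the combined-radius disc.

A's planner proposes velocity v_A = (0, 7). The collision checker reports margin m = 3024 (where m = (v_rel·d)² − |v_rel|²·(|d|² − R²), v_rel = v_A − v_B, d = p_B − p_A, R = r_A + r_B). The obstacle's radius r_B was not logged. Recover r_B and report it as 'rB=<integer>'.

m = 3024
d = (20, -4);  v_rel = (-6, 0),  |v_rel|² = 36
v_rel×d = (-6)·(-4) − (0)·(20) = 24
since m = R²·36 − 24²:  R² = (576 + 3024) / 36 = 100
R = √100 = 10  ⇒  r_B = 10 − 3 = 7

rB=7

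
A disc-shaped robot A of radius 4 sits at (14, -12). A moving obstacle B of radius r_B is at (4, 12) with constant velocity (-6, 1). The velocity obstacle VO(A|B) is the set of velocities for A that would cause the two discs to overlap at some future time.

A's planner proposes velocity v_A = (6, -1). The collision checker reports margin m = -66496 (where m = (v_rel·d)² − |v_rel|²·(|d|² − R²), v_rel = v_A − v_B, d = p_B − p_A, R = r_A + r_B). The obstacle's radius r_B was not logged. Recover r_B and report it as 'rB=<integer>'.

m = -66496
d = (-10, 24);  v_rel = (12, -2),  |v_rel|² = 148
v_rel×d = (12)·(24) − (-2)·(-10) = 268
since m = R²·148 − 268²:  R² = (71824 + -66496) / 148 = 36
R = √36 = 6  ⇒  r_B = 6 − 4 = 2

rB=2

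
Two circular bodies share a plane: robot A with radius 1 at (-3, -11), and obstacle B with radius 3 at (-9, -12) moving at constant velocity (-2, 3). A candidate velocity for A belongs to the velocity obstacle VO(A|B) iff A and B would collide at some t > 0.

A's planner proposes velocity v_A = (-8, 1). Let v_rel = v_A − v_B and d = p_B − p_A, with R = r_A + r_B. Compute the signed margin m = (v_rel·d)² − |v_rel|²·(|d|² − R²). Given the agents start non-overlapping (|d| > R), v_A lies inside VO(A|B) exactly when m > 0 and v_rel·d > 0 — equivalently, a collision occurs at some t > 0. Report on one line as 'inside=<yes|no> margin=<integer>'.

d = (-6, -1),  |d|² = 37;  R = 1+3 = 4,  c = 37−4² = 21
v_rel = (-6, -2),  |v_rel|² = 40;  v_rel·d = (-6)·(-6) + (-2)·(-1) = 38
40·t² − 76·t + 21 = 0  ⇒  m = 38² − 40·21 = 604
m = 604 > 0,  v_rel·d = 38 > 0  ⇒  inside

inside=yes margin=604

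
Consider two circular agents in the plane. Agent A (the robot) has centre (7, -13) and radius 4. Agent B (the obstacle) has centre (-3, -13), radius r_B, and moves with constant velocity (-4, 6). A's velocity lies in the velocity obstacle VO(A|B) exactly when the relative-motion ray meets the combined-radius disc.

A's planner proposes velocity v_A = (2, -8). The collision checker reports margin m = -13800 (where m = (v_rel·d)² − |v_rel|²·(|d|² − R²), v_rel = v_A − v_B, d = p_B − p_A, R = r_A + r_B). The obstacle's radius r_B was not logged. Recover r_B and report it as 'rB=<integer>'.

m = -13800
d = (-10, 0);  v_rel = (6, -14),  |v_rel|² = 232
v_rel×d = (6)·(0) − (-14)·(-10) = -140
since m = R²·232 − (-140)²:  R² = (19600 + -13800) / 232 = 25
R = √25 = 5  ⇒  r_B = 5 − 4 = 1

rB=1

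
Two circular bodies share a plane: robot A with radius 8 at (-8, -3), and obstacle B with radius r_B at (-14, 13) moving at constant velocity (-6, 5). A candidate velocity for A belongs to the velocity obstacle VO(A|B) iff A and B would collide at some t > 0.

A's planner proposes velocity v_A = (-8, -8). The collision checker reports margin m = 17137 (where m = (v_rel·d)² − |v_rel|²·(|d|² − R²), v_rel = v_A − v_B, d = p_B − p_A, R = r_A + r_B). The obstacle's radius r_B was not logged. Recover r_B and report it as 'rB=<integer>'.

m = 17137
d = (-6, 16);  v_rel = (-2, -13),  |v_rel|² = 173
v_rel×d = (-2)·(16) − (-13)·(-6) = -110
since m = R²·173 − (-110)²:  R² = (12100 + 17137) / 173 = 169
R = √169 = 13  ⇒  r_B = 13 − 8 = 5

rB=5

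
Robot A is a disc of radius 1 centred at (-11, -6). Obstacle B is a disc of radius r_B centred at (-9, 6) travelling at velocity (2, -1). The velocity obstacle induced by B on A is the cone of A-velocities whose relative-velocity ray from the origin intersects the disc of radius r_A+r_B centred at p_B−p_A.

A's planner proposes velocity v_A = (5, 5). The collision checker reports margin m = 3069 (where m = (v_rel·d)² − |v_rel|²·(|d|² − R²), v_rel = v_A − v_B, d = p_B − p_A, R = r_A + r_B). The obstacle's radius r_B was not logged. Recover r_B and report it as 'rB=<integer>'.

m = 3069
d = (2, 12);  v_rel = (3, 6),  |v_rel|² = 45
v_rel×d = (3)·(12) − (6)·(2) = 24
since m = R²·45 − 24²:  R² = (576 + 3069) / 45 = 81
R = √81 = 9  ⇒  r_B = 9 − 1 = 8

rB=8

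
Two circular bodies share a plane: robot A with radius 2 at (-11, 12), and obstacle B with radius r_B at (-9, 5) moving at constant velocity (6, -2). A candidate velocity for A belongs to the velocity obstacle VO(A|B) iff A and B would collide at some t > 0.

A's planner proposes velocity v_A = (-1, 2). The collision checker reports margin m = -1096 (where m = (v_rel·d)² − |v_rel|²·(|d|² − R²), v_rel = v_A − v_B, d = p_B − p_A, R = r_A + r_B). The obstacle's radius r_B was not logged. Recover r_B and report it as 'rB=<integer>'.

m = -1096
d = (2, -7);  v_rel = (-7, 4),  |v_rel|² = 65
v_rel×d = (-7)·(-7) − (4)·(2) = 41
since m = R²·65 − 41²:  R² = (1681 + -1096) / 65 = 9
R = √9 = 3  ⇒  r_B = 3 − 2 = 1

rB=1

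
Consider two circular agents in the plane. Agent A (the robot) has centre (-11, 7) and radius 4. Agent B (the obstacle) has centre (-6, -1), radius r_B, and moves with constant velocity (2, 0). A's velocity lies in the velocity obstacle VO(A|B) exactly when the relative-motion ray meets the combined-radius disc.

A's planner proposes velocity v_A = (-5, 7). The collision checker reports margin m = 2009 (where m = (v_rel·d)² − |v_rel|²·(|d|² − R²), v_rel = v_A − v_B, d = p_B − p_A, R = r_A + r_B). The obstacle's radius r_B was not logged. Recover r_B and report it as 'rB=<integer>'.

m = 2009
d = (5, -8);  v_rel = (-7, 7),  |v_rel|² = 98
v_rel×d = (-7)·(-8) − (7)·(5) = 21
since m = R²·98 − 21²:  R² = (441 + 2009) / 98 = 25
R = √25 = 5  ⇒  r_B = 5 − 4 = 1

rB=1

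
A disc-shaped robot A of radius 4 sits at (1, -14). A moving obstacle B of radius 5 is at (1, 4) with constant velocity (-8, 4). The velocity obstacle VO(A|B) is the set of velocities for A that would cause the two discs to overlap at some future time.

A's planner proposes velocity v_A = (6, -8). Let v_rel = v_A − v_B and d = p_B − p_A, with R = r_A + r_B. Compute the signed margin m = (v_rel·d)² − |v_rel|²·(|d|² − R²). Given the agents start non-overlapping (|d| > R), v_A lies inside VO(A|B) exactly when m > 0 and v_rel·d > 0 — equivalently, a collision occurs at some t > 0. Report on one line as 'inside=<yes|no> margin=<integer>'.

d = (0, 18),  |d|² = 324;  R = 4+5 = 9,  c = 324−9² = 243
v_rel = (14, -12),  |v_rel|² = 340;  v_rel·d = (14)·(0) + (-12)·(18) = -216
340·t² + 432·t + 243 = 0  ⇒  m = (-216)² − 340·243 = -35964
m = -35964 < 0,  v_rel·d = -216 < 0  ⇒  outside

inside=no margin=-35964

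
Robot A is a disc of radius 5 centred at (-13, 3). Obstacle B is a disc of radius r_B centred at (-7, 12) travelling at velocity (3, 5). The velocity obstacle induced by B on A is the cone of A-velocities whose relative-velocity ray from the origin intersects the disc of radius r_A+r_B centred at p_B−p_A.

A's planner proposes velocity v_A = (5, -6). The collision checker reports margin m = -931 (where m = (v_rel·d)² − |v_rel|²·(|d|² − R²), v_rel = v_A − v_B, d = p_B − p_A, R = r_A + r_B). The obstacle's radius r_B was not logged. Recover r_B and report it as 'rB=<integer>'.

m = -931
d = (6, 9);  v_rel = (2, -11),  |v_rel|² = 125
v_rel×d = (2)·(9) − (-11)·(6) = 84
since m = R²·125 − 84²:  R² = (7056 + -931) / 125 = 49
R = √49 = 7  ⇒  r_B = 7 − 5 = 2

rB=2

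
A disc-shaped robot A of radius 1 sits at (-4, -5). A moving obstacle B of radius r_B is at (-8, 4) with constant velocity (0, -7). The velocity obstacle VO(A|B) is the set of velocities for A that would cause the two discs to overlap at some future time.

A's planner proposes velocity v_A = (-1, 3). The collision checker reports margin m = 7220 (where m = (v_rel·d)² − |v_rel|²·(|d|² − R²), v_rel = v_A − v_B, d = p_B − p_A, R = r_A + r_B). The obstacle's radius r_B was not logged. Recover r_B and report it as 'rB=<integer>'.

m = 7220
d = (-4, 9);  v_rel = (-1, 10),  |v_rel|² = 101
v_rel×d = (-1)·(9) − (10)·(-4) = 31
since m = R²·101 − 31²:  R² = (961 + 7220) / 101 = 81
R = √81 = 9  ⇒  r_B = 9 − 1 = 8

rB=8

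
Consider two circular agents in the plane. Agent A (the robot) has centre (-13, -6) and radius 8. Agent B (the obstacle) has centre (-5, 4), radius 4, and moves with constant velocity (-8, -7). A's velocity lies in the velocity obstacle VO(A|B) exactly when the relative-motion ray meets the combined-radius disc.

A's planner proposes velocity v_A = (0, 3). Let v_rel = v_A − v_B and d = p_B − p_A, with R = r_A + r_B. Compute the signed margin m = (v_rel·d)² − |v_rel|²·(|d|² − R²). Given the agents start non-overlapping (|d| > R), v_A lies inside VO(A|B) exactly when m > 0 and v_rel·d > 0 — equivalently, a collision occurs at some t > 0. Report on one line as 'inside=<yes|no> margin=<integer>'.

d = (8, 10),  |d|² = 164;  R = 8+4 = 12,  c = 164−12² = 20
v_rel = (8, 10),  |v_rel|² = 164;  v_rel·d = (8)·(8) + (10)·(10) = 164
164·t² − 328·t + 20 = 0  ⇒  m = 164² − 164·20 = 23616
m = 23616 > 0,  v_rel·d = 164 > 0  ⇒  inside

inside=yes margin=23616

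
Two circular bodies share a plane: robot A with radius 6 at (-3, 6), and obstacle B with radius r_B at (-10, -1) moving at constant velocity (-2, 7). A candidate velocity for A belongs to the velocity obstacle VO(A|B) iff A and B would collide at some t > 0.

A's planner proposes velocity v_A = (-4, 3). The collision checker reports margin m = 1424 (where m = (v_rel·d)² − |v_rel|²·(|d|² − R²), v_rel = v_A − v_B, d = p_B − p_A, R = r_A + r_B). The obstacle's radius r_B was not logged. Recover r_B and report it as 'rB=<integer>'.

m = 1424
d = (-7, -7);  v_rel = (-2, -4),  |v_rel|² = 20
v_rel×d = (-2)·(-7) − (-4)·(-7) = -14
since m = R²·20 − (-14)²:  R² = (196 + 1424) / 20 = 81
R = √81 = 9  ⇒  r_B = 9 − 6 = 3

rB=3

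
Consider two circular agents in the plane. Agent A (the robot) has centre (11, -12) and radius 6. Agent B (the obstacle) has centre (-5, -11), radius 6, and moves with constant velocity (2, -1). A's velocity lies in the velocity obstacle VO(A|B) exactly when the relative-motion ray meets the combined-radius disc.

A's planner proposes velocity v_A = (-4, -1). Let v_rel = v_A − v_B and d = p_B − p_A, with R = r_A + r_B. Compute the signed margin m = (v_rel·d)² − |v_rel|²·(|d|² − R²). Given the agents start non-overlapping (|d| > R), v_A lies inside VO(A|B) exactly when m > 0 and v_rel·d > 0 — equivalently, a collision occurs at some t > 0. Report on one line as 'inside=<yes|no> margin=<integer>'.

d = (-16, 1),  |d|² = 257;  R = 6+6 = 12,  c = 257−12² = 113
v_rel = (-6, 0),  |v_rel|² = 36;  v_rel·d = (-6)·(-16) + (0)·(1) = 96
36·t² − 192·t + 113 = 0  ⇒  m = 96² − 36·113 = 5148
m = 5148 > 0,  v_rel·d = 96 > 0  ⇒  inside

inside=yes margin=5148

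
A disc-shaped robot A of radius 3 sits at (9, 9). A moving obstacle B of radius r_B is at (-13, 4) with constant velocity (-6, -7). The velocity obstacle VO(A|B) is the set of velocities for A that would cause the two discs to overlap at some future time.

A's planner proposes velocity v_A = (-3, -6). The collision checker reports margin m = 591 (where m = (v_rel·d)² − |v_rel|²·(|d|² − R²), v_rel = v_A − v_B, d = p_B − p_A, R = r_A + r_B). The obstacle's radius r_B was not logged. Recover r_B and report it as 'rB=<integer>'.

m = 591
d = (-22, -5);  v_rel = (3, 1),  |v_rel|² = 10
v_rel×d = (3)·(-5) − (1)·(-22) = 7
since m = R²·10 − 7²:  R² = (49 + 591) / 10 = 64
R = √64 = 8  ⇒  r_B = 8 − 3 = 5

rB=5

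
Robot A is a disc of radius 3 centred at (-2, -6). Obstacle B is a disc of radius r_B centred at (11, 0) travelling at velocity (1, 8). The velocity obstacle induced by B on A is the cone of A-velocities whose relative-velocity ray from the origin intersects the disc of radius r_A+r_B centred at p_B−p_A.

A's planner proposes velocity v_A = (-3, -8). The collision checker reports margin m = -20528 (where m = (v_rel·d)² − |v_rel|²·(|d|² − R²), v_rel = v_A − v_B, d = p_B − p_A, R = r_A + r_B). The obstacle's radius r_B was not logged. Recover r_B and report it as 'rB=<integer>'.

m = -20528
d = (13, 6);  v_rel = (-4, -16),  |v_rel|² = 272
v_rel×d = (-4)·(6) − (-16)·(13) = 184
since m = R²·272 − 184²:  R² = (33856 + -20528) / 272 = 49
R = √49 = 7  ⇒  r_B = 7 − 3 = 4

rB=4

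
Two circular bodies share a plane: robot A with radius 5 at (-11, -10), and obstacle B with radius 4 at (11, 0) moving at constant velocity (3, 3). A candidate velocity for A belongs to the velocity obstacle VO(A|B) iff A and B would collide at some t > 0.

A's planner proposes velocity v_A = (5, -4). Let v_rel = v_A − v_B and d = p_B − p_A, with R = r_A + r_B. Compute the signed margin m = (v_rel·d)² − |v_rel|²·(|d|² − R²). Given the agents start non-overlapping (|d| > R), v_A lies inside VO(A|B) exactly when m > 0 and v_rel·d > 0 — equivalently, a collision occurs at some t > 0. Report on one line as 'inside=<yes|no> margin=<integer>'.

d = (22, 10),  |d|² = 584;  R = 5+4 = 9,  c = 584−9² = 503
v_rel = (2, -7),  |v_rel|² = 53;  v_rel·d = (2)·(22) + (-7)·(10) = -26
53·t² + 52·t + 503 = 0  ⇒  m = (-26)² − 53·503 = -25983
m = -25983 < 0,  v_rel·d = -26 < 0  ⇒  outside

inside=no margin=-25983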